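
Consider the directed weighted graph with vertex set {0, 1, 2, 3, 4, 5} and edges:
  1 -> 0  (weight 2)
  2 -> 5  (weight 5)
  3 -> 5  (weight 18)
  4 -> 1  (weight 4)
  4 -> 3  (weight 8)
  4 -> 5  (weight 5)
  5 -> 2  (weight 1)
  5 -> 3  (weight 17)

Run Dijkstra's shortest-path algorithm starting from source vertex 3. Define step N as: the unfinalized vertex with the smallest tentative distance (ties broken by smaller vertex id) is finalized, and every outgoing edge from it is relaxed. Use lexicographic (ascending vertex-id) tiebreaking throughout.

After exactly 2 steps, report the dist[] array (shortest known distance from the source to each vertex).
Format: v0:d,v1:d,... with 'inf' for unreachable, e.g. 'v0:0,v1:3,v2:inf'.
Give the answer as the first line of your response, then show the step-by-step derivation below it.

v0:inf,v1:inf,v2:19,v3:0,v4:inf,v5:18

step 1: dist = v0:inf,v1:inf,v2:inf,v3:0,v4:inf,v5:18
step 2: dist = v0:inf,v1:inf,v2:19,v3:0,v4:inf,v5:18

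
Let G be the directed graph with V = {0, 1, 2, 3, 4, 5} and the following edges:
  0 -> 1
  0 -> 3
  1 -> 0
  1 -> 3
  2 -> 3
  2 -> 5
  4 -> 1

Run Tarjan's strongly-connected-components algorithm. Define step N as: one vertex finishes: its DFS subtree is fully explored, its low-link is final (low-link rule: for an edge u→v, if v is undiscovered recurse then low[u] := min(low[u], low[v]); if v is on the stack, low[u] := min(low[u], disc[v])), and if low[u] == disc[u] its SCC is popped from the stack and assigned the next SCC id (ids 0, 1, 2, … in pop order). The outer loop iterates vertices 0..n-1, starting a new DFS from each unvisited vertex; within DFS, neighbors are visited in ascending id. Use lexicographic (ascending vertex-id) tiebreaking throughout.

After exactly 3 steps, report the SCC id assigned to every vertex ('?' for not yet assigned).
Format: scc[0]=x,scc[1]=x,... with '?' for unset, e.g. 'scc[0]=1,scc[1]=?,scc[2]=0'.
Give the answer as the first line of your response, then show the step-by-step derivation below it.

scc[0]=1,scc[1]=1,scc[2]=?,scc[3]=0,scc[4]=?,scc[5]=?

step 1: low=(low[0]=0,low[1]=0,low[2]=?,low[3]=2,low[4]=?,low[5]=?); scc=(scc[0]=?,scc[1]=?,scc[2]=?,scc[3]=0,scc[4]=?,scc[5]=?)
step 2: low=(low[0]=0,low[1]=0,low[2]=?,low[3]=2,low[4]=?,low[5]=?); scc=(scc[0]=?,scc[1]=?,scc[2]=?,scc[3]=0,scc[4]=?,scc[5]=?)
step 3: low=(low[0]=0,low[1]=0,low[2]=?,low[3]=2,low[4]=?,low[5]=?); scc=(scc[0]=1,scc[1]=1,scc[2]=?,scc[3]=0,scc[4]=?,scc[5]=?)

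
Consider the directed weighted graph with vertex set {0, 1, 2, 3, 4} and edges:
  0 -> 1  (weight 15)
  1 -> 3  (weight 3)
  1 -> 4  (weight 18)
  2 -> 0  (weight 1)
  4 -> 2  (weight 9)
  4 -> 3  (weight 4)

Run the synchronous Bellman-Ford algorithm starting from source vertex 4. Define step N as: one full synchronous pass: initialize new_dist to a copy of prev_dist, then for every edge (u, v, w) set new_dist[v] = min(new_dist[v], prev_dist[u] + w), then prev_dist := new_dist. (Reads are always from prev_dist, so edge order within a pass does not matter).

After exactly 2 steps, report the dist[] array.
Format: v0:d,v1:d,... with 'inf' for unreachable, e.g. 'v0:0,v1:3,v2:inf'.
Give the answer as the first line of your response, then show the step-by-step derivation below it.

v0:10,v1:inf,v2:9,v3:4,v4:0

step 1: dist = v0:inf,v1:inf,v2:9,v3:4,v4:0
step 2: dist = v0:10,v1:inf,v2:9,v3:4,v4:0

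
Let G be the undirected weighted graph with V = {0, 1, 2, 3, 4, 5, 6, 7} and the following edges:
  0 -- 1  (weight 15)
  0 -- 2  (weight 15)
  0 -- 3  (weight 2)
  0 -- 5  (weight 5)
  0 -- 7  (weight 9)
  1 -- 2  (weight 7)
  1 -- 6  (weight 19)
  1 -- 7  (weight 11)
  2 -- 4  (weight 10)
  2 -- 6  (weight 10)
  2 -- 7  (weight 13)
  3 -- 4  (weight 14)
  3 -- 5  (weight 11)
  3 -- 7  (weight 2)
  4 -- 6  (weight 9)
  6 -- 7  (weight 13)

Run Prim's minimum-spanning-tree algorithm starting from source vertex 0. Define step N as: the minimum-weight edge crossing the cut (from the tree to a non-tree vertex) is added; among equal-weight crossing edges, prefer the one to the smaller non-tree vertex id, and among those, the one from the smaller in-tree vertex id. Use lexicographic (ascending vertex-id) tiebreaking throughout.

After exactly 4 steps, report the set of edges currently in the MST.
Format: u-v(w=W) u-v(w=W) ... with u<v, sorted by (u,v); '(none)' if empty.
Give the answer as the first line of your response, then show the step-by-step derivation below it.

0-3(w=2) 0-5(w=5) 1-7(w=11) 3-7(w=2)

step 1: add edge 0-3 (w=2); MST = {0-3(w=2)}
step 2: add edge 3-7 (w=2); MST = {0-3(w=2) 3-7(w=2)}
step 3: add edge 0-5 (w=5); MST = {0-3(w=2) 0-5(w=5) 3-7(w=2)}
step 4: add edge 1-7 (w=11); MST = {0-3(w=2) 0-5(w=5) 1-7(w=11) 3-7(w=2)}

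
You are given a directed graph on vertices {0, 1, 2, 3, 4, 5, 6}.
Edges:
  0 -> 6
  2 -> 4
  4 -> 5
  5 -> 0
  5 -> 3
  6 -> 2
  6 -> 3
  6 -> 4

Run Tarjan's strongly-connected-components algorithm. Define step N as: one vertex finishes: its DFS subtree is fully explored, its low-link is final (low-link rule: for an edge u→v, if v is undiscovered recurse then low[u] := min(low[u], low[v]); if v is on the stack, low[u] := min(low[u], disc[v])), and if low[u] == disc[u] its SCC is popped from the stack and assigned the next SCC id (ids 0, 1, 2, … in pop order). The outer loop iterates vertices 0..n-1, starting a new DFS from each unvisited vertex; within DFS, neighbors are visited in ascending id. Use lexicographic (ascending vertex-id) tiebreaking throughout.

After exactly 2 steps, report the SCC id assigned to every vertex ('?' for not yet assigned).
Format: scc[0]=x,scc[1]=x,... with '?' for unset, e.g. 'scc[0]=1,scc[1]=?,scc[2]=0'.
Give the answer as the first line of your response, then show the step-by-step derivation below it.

scc[0]=?,scc[1]=?,scc[2]=?,scc[3]=0,scc[4]=?,scc[5]=?,scc[6]=?

step 1: low=(low[0]=0,low[1]=?,low[2]=2,low[3]=5,low[4]=3,low[5]=0,low[6]=1); scc=(scc[0]=?,scc[1]=?,scc[2]=?,scc[3]=0,scc[4]=?,scc[5]=?,scc[6]=?)
step 2: low=(low[0]=0,low[1]=?,low[2]=2,low[3]=5,low[4]=3,low[5]=0,low[6]=1); scc=(scc[0]=?,scc[1]=?,scc[2]=?,scc[3]=0,scc[4]=?,scc[5]=?,scc[6]=?)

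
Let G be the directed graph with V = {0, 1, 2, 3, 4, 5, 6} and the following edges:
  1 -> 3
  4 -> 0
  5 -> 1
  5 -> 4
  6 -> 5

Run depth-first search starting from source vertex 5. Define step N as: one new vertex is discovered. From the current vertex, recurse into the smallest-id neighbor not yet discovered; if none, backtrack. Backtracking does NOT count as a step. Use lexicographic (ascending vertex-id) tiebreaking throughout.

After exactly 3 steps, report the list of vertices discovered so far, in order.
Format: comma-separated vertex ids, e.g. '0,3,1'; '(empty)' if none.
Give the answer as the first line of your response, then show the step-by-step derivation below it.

5,1,3

step 1: discover 5; path=5; order=5
step 2: discover 1; path=5>1; order=5,1
step 3: discover 3; path=5>1>3; order=5,1,3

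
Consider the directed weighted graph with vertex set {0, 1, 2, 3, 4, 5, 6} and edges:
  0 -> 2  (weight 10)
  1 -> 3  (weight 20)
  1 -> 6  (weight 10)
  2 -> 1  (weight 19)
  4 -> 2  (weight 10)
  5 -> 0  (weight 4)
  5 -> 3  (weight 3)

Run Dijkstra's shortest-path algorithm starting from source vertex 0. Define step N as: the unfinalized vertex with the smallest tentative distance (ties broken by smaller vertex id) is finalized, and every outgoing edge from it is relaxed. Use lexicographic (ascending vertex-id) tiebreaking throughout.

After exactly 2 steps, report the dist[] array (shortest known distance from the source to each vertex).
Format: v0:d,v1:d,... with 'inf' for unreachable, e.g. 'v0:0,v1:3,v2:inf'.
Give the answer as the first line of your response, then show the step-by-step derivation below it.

v0:0,v1:29,v2:10,v3:inf,v4:inf,v5:inf,v6:inf

step 1: dist = v0:0,v1:inf,v2:10,v3:inf,v4:inf,v5:inf,v6:inf
step 2: dist = v0:0,v1:29,v2:10,v3:inf,v4:inf,v5:inf,v6:inf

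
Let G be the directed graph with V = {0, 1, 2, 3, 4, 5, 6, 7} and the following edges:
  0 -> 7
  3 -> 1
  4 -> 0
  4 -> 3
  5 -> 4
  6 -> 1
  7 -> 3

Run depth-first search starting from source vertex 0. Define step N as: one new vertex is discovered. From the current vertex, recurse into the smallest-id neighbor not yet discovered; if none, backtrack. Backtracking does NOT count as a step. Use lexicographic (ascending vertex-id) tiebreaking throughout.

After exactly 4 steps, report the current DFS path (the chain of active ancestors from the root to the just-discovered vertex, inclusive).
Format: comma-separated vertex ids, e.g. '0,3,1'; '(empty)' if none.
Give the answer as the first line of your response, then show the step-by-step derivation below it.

0,7,3,1

step 1: discover 0; path=0; order=0
step 2: discover 7; path=0>7; order=0,7
step 3: discover 3; path=0>7>3; order=0,7,3
step 4: discover 1; path=0>7>3>1; order=0,7,3,1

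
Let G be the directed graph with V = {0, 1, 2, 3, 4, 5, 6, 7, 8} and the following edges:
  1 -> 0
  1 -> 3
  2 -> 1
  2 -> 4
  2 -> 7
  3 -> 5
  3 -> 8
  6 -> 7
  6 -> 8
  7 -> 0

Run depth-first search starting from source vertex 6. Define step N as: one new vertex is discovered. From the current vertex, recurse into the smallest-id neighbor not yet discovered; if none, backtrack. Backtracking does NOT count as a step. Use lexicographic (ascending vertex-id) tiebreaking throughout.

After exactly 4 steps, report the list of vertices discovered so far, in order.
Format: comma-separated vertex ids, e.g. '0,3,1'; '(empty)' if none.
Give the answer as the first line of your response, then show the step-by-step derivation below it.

6,7,0,8

step 1: discover 6; path=6; order=6
step 2: discover 7; path=6>7; order=6,7
step 3: discover 0; path=6>7>0; order=6,7,0
step 4: discover 8; path=6>8; order=6,7,0,8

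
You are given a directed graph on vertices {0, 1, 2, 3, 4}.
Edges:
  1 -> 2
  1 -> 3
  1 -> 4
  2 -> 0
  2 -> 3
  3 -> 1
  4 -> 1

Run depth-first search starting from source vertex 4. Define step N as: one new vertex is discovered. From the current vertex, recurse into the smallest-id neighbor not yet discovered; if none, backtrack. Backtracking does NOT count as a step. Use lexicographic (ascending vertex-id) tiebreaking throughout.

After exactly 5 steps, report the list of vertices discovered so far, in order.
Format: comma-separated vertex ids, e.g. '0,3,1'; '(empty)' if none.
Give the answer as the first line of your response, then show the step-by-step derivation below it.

4,1,2,0,3

step 1: discover 4; path=4; order=4
step 2: discover 1; path=4>1; order=4,1
step 3: discover 2; path=4>1>2; order=4,1,2
step 4: discover 0; path=4>1>2>0; order=4,1,2,0
step 5: discover 3; path=4>1>2>3; order=4,1,2,0,3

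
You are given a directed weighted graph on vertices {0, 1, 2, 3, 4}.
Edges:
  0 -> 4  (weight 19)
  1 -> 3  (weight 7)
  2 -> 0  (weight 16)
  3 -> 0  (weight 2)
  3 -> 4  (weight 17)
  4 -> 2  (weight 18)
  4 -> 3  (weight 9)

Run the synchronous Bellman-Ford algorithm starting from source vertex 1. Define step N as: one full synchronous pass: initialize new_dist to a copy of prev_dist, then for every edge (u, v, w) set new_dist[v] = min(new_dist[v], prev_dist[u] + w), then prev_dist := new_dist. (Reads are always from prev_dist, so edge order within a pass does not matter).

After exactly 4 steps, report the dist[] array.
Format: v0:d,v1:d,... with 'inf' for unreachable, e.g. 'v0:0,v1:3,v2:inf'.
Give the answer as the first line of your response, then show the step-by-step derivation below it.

v0:9,v1:0,v2:42,v3:7,v4:24

step 1: dist = v0:inf,v1:0,v2:inf,v3:7,v4:inf
step 2: dist = v0:9,v1:0,v2:inf,v3:7,v4:24
step 3: dist = v0:9,v1:0,v2:42,v3:7,v4:24
step 4: dist = v0:9,v1:0,v2:42,v3:7,v4:24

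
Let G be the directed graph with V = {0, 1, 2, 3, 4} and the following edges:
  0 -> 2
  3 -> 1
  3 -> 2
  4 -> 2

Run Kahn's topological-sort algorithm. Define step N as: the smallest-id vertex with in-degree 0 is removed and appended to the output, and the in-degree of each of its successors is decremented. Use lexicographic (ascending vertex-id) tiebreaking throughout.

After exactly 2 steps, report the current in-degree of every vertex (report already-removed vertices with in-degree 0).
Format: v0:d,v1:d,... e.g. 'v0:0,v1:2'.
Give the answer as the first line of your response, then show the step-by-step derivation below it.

v0:0,v1:0,v2:1,v3:0,v4:0

step 1: output 0; order=[0]; indeg=(0,1,2,0,0)
step 2: output 3; order=[0,3]; indeg=(0,0,1,0,0)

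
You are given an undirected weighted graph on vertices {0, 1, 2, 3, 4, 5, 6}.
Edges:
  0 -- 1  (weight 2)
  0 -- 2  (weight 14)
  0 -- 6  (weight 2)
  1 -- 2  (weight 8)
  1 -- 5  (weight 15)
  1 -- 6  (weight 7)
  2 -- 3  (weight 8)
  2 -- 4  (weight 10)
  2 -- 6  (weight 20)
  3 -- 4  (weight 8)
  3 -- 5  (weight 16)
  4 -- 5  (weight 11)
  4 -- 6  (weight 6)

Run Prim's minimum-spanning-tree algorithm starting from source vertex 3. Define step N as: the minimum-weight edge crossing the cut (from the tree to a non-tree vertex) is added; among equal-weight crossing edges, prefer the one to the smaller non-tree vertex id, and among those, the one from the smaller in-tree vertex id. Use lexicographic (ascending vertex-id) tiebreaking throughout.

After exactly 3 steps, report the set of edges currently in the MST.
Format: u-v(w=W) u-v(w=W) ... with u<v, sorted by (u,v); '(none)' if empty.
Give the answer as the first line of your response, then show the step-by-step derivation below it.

0-1(w=2) 1-2(w=8) 2-3(w=8)

step 1: add edge 2-3 (w=8); MST = {2-3(w=8)}
step 2: add edge 1-2 (w=8); MST = {1-2(w=8) 2-3(w=8)}
step 3: add edge 0-1 (w=2); MST = {0-1(w=2) 1-2(w=8) 2-3(w=8)}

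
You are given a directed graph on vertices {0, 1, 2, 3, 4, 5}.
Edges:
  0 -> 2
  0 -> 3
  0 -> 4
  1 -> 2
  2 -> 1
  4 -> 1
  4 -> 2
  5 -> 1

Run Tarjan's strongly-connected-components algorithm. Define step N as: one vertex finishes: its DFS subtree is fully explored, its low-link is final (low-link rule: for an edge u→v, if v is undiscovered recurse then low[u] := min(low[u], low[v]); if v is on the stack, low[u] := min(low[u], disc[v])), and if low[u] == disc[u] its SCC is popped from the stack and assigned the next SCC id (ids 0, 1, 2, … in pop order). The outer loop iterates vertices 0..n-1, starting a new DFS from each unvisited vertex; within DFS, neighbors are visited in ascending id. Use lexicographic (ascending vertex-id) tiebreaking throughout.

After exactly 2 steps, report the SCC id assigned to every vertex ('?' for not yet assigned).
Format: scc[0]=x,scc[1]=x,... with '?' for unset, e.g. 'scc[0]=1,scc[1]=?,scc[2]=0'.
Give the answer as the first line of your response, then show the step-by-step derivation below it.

scc[0]=?,scc[1]=0,scc[2]=0,scc[3]=?,scc[4]=?,scc[5]=?

step 1: low=(low[0]=0,low[1]=1,low[2]=1,low[3]=?,low[4]=?,low[5]=?); scc=(scc[0]=?,scc[1]=?,scc[2]=?,scc[3]=?,scc[4]=?,scc[5]=?)
step 2: low=(low[0]=0,low[1]=1,low[2]=1,low[3]=?,low[4]=?,low[5]=?); scc=(scc[0]=?,scc[1]=0,scc[2]=0,scc[3]=?,scc[4]=?,scc[5]=?)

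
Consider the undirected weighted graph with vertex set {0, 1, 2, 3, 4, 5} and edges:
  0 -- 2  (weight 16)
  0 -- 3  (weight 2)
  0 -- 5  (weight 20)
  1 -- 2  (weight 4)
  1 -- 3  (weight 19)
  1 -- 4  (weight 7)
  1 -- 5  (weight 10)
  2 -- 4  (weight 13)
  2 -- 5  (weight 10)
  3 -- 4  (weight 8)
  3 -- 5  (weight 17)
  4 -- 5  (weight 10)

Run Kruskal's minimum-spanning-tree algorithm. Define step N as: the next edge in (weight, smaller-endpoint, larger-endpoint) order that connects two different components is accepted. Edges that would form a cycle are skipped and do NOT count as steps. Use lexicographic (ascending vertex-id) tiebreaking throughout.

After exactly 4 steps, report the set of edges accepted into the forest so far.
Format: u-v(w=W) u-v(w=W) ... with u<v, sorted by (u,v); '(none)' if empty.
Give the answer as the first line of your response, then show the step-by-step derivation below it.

0-3(w=2) 1-2(w=4) 1-4(w=7) 3-4(w=8)

step 1: add edge 0-3 (w=2); MST = {0-3(w=2)}
step 2: add edge 1-2 (w=4); MST = {0-3(w=2) 1-2(w=4)}
step 3: add edge 1-4 (w=7); MST = {0-3(w=2) 1-2(w=4) 1-4(w=7)}
step 4: add edge 3-4 (w=8); MST = {0-3(w=2) 1-2(w=4) 1-4(w=7) 3-4(w=8)}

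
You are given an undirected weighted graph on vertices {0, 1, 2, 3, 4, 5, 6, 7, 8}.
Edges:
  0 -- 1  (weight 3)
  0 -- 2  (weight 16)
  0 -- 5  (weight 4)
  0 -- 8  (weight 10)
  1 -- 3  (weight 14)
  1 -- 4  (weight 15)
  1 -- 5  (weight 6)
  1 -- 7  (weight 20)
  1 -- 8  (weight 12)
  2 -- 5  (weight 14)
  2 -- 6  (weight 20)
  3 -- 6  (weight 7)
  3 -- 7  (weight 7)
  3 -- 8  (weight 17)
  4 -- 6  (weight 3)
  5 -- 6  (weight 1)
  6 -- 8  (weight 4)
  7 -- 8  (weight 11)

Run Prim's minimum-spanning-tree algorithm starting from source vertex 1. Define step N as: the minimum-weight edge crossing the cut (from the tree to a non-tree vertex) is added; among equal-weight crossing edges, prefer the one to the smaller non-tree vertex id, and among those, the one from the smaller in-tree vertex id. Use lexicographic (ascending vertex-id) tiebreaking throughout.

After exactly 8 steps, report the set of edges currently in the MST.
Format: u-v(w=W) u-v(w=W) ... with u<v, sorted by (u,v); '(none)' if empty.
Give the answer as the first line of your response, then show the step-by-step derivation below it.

0-1(w=3) 0-5(w=4) 2-5(w=14) 3-6(w=7) 3-7(w=7) 4-6(w=3) 5-6(w=1) 6-8(w=4)

step 1: add edge 0-1 (w=3); MST = {0-1(w=3)}
step 2: add edge 0-5 (w=4); MST = {0-1(w=3) 0-5(w=4)}
step 3: add edge 5-6 (w=1); MST = {0-1(w=3) 0-5(w=4) 5-6(w=1)}
step 4: add edge 4-6 (w=3); MST = {0-1(w=3) 0-5(w=4) 4-6(w=3) 5-6(w=1)}
step 5: add edge 6-8 (w=4); MST = {0-1(w=3) 0-5(w=4) 4-6(w=3) 5-6(w=1) 6-8(w=4)}
step 6: add edge 3-6 (w=7); MST = {0-1(w=3) 0-5(w=4) 3-6(w=7) 4-6(w=3) 5-6(w=1) 6-8(w=4)}
step 7: add edge 3-7 (w=7); MST = {0-1(w=3) 0-5(w=4) 3-6(w=7) 3-7(w=7) 4-6(w=3) 5-6(w=1) 6-8(w=4)}
step 8: add edge 2-5 (w=14); MST = {0-1(w=3) 0-5(w=4) 2-5(w=14) 3-6(w=7) 3-7(w=7) 4-6(w=3) 5-6(w=1) 6-8(w=4)}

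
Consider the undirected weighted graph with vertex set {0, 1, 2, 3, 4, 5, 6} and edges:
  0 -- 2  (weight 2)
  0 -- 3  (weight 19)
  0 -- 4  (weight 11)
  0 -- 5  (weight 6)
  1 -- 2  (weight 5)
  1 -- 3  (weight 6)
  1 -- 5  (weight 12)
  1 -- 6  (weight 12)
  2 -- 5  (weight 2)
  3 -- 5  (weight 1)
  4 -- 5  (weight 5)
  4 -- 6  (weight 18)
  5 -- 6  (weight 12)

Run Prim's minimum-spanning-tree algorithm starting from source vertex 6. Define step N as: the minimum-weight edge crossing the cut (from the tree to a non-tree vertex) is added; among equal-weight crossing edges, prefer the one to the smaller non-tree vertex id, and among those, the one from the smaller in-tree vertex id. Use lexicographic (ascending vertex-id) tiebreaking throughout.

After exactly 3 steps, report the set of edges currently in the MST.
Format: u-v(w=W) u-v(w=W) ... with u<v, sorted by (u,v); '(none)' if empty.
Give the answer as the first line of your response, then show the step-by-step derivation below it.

0-2(w=2) 1-2(w=5) 1-6(w=12)

step 1: add edge 1-6 (w=12); MST = {1-6(w=12)}
step 2: add edge 1-2 (w=5); MST = {1-2(w=5) 1-6(w=12)}
step 3: add edge 0-2 (w=2); MST = {0-2(w=2) 1-2(w=5) 1-6(w=12)}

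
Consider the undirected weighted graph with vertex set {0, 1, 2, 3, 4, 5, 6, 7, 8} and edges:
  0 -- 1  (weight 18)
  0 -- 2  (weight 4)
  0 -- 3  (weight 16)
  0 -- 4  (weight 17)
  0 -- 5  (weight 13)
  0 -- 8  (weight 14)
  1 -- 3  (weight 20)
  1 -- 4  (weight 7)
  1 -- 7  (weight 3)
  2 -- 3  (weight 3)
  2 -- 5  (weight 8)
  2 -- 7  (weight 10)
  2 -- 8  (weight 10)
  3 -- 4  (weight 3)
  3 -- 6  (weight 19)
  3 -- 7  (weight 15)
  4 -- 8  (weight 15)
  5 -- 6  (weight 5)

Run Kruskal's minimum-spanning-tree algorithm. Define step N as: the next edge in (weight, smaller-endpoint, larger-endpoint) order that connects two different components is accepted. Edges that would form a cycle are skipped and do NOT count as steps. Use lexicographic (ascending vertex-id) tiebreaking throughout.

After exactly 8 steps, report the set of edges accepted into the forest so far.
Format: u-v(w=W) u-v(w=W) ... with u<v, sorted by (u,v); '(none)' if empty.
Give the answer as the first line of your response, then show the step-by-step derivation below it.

0-2(w=4) 1-4(w=7) 1-7(w=3) 2-3(w=3) 2-5(w=8) 2-8(w=10) 3-4(w=3) 5-6(w=5)

step 1: add edge 1-7 (w=3); MST = {1-7(w=3)}
step 2: add edge 2-3 (w=3); MST = {1-7(w=3) 2-3(w=3)}
step 3: add edge 3-4 (w=3); MST = {1-7(w=3) 2-3(w=3) 3-4(w=3)}
step 4: add edge 0-2 (w=4); MST = {0-2(w=4) 1-7(w=3) 2-3(w=3) 3-4(w=3)}
step 5: add edge 5-6 (w=5); MST = {0-2(w=4) 1-7(w=3) 2-3(w=3) 3-4(w=3) 5-6(w=5)}
step 6: add edge 1-4 (w=7); MST = {0-2(w=4) 1-4(w=7) 1-7(w=3) 2-3(w=3) 3-4(w=3) 5-6(w=5)}
step 7: add edge 2-5 (w=8); MST = {0-2(w=4) 1-4(w=7) 1-7(w=3) 2-3(w=3) 2-5(w=8) 3-4(w=3) 5-6(w=5)}
step 8: add edge 2-8 (w=10); MST = {0-2(w=4) 1-4(w=7) 1-7(w=3) 2-3(w=3) 2-5(w=8) 2-8(w=10) 3-4(w=3) 5-6(w=5)}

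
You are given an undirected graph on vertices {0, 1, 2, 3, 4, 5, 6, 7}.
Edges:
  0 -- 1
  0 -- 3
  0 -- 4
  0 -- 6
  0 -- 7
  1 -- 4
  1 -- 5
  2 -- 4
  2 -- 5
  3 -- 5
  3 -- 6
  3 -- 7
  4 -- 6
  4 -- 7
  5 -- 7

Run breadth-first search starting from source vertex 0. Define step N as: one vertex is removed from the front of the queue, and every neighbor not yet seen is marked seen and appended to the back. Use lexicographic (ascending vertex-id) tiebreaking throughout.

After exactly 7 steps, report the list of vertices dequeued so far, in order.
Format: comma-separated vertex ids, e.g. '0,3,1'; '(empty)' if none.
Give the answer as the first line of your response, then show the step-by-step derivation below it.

0,1,3,4,6,7,5

step 1: dequeue 0; queue=[1,3,4,6,7]; order=0
step 2: dequeue 1; queue=[3,4,6,7,5]; order=0,1
step 3: dequeue 3; queue=[4,6,7,5]; order=0,1,3
step 4: dequeue 4; queue=[6,7,5,2]; order=0,1,3,4
step 5: dequeue 6; queue=[7,5,2]; order=0,1,3,4,6
step 6: dequeue 7; queue=[5,2]; order=0,1,3,4,6,7
step 7: dequeue 5; queue=[2]; order=0,1,3,4,6,7,5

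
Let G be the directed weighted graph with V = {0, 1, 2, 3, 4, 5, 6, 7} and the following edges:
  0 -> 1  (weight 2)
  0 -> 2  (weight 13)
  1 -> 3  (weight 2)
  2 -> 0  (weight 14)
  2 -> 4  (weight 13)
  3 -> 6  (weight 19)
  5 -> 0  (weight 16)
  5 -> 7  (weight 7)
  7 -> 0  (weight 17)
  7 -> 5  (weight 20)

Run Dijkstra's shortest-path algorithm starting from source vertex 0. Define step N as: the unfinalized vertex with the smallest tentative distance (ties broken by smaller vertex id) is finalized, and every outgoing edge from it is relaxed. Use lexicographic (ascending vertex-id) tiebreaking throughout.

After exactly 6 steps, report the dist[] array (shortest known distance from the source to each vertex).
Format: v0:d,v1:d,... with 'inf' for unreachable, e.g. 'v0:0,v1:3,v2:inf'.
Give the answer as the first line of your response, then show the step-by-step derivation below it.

v0:0,v1:2,v2:13,v3:4,v4:26,v5:inf,v6:23,v7:inf

step 1: dist = v0:0,v1:2,v2:13,v3:inf,v4:inf,v5:inf,v6:inf,v7:inf
step 2: dist = v0:0,v1:2,v2:13,v3:4,v4:inf,v5:inf,v6:inf,v7:inf
step 3: dist = v0:0,v1:2,v2:13,v3:4,v4:inf,v5:inf,v6:23,v7:inf
step 4: dist = v0:0,v1:2,v2:13,v3:4,v4:26,v5:inf,v6:23,v7:inf
step 5: dist = v0:0,v1:2,v2:13,v3:4,v4:26,v5:inf,v6:23,v7:inf
step 6: dist = v0:0,v1:2,v2:13,v3:4,v4:26,v5:inf,v6:23,v7:inf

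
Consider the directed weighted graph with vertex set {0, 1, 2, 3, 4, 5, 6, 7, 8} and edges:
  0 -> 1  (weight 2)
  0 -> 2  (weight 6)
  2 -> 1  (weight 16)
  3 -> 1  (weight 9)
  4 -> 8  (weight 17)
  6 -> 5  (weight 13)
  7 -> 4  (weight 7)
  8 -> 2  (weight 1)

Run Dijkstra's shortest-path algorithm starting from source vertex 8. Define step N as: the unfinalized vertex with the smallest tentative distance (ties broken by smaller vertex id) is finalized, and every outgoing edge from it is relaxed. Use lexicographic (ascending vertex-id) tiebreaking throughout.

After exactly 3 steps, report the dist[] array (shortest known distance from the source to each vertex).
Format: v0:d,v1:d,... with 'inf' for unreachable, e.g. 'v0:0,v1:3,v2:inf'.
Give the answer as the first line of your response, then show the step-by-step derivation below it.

v0:inf,v1:17,v2:1,v3:inf,v4:inf,v5:inf,v6:inf,v7:inf,v8:0

step 1: dist = v0:inf,v1:inf,v2:1,v3:inf,v4:inf,v5:inf,v6:inf,v7:inf,v8:0
step 2: dist = v0:inf,v1:17,v2:1,v3:inf,v4:inf,v5:inf,v6:inf,v7:inf,v8:0
step 3: dist = v0:inf,v1:17,v2:1,v3:inf,v4:inf,v5:inf,v6:inf,v7:inf,v8:0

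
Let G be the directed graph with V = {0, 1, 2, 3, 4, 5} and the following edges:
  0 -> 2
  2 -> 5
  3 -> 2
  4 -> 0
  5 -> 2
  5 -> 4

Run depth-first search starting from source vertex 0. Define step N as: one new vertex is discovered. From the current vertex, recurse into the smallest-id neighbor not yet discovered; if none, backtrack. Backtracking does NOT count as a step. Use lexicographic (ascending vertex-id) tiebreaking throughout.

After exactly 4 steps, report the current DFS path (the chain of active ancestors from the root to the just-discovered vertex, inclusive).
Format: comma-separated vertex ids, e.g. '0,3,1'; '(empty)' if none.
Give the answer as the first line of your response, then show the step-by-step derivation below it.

0,2,5,4

step 1: discover 0; path=0; order=0
step 2: discover 2; path=0>2; order=0,2
step 3: discover 5; path=0>2>5; order=0,2,5
step 4: discover 4; path=0>2>5>4; order=0,2,5,4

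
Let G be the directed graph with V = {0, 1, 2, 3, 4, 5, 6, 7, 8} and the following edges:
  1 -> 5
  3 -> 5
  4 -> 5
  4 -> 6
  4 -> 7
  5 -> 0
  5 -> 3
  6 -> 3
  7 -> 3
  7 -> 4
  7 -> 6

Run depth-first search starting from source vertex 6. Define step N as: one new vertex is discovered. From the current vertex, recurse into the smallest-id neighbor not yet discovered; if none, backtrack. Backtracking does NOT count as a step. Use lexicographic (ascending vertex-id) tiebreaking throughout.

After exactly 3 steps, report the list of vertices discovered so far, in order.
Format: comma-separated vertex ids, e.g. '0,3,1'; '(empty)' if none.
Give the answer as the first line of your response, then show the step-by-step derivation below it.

6,3,5

step 1: discover 6; path=6; order=6
step 2: discover 3; path=6>3; order=6,3
step 3: discover 5; path=6>3>5; order=6,3,5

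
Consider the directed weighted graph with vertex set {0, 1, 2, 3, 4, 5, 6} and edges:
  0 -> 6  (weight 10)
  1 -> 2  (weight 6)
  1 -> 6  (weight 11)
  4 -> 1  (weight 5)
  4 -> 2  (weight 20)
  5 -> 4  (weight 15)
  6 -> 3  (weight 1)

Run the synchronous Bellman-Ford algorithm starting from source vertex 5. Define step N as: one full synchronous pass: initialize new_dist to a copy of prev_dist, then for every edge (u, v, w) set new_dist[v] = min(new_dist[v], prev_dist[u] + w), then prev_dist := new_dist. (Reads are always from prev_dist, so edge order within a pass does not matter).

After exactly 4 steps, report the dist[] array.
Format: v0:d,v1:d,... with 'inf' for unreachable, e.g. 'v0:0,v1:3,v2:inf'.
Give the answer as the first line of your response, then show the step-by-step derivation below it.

v0:inf,v1:20,v2:26,v3:32,v4:15,v5:0,v6:31

step 1: dist = v0:inf,v1:inf,v2:inf,v3:inf,v4:15,v5:0,v6:inf
step 2: dist = v0:inf,v1:20,v2:35,v3:inf,v4:15,v5:0,v6:inf
step 3: dist = v0:inf,v1:20,v2:26,v3:inf,v4:15,v5:0,v6:31
step 4: dist = v0:inf,v1:20,v2:26,v3:32,v4:15,v5:0,v6:31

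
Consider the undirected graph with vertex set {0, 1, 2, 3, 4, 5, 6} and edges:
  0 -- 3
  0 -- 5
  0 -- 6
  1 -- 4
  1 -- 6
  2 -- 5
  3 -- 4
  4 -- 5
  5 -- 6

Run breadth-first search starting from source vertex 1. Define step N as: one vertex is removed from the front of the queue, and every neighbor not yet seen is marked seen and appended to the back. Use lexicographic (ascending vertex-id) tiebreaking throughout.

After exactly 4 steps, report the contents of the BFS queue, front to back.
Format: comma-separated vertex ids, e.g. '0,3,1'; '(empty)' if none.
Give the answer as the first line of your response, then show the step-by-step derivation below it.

5,0

step 1: dequeue 1; queue=[4,6]; order=1
step 2: dequeue 4; queue=[6,3,5]; order=1,4
step 3: dequeue 6; queue=[3,5,0]; order=1,4,6
step 4: dequeue 3; queue=[5,0]; order=1,4,6,3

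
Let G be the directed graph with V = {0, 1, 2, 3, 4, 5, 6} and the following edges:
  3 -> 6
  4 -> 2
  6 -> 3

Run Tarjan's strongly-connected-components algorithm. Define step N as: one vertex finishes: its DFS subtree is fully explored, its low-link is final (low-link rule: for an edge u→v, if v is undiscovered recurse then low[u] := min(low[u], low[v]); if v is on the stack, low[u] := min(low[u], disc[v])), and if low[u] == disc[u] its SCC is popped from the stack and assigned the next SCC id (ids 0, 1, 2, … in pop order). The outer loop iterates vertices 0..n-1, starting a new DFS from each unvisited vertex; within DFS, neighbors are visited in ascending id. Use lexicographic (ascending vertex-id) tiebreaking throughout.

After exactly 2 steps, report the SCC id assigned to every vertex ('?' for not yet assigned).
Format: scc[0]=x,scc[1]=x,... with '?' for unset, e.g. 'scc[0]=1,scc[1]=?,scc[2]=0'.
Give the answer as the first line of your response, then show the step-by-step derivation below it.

scc[0]=0,scc[1]=1,scc[2]=?,scc[3]=?,scc[4]=?,scc[5]=?,scc[6]=?

step 1: low=(low[0]=0,low[1]=?,low[2]=?,low[3]=?,low[4]=?,low[5]=?,low[6]=?); scc=(scc[0]=0,scc[1]=?,scc[2]=?,scc[3]=?,scc[4]=?,scc[5]=?,scc[6]=?)
step 2: low=(low[0]=0,low[1]=1,low[2]=?,low[3]=?,low[4]=?,low[5]=?,low[6]=?); scc=(scc[0]=0,scc[1]=1,scc[2]=?,scc[3]=?,scc[4]=?,scc[5]=?,scc[6]=?)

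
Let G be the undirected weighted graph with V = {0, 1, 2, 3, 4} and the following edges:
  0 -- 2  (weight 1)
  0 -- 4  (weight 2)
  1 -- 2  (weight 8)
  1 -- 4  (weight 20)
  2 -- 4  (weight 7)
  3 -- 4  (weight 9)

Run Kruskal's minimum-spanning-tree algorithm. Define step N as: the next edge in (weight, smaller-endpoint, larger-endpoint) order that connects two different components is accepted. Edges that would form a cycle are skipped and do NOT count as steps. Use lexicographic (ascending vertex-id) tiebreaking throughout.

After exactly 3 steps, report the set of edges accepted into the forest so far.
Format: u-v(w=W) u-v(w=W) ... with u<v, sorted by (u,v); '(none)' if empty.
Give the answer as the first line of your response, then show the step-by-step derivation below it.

0-2(w=1) 0-4(w=2) 1-2(w=8)

step 1: add edge 0-2 (w=1); MST = {0-2(w=1)}
step 2: add edge 0-4 (w=2); MST = {0-2(w=1) 0-4(w=2)}
step 3: add edge 1-2 (w=8); MST = {0-2(w=1) 0-4(w=2) 1-2(w=8)}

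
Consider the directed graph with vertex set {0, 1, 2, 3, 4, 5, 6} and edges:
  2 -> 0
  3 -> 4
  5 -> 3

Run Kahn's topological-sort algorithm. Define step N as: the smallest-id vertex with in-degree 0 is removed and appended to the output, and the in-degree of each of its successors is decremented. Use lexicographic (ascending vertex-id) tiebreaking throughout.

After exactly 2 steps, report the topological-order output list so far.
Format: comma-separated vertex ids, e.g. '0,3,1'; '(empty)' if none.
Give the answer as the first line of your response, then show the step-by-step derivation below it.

1,2

step 1: output 1; order=[1]; indeg=(1,0,0,1,1,0,0)
step 2: output 2; order=[1,2]; indeg=(0,0,0,1,1,0,0)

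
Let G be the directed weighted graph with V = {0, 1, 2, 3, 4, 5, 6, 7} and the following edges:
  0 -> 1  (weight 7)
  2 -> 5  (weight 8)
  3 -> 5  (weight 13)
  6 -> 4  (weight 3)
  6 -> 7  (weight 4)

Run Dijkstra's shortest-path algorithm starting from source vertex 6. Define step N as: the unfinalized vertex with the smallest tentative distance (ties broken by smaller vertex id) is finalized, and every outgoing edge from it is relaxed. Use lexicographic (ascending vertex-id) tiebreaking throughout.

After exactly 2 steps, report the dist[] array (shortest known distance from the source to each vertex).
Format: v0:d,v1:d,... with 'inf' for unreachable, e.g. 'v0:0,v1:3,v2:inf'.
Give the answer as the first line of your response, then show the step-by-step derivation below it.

v0:inf,v1:inf,v2:inf,v3:inf,v4:3,v5:inf,v6:0,v7:4

step 1: dist = v0:inf,v1:inf,v2:inf,v3:inf,v4:3,v5:inf,v6:0,v7:4
step 2: dist = v0:inf,v1:inf,v2:inf,v3:inf,v4:3,v5:inf,v6:0,v7:4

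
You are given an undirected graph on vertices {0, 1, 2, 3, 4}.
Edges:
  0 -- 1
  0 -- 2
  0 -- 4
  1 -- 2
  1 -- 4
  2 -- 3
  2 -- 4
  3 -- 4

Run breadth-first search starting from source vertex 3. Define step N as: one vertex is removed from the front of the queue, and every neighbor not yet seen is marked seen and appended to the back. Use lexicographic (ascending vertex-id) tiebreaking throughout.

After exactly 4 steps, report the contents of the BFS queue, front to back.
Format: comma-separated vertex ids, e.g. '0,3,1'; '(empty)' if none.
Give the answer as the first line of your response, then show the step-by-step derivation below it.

1

step 1: dequeue 3; queue=[2,4]; order=3
step 2: dequeue 2; queue=[4,0,1]; order=3,2
step 3: dequeue 4; queue=[0,1]; order=3,2,4
step 4: dequeue 0; queue=[1]; order=3,2,4,0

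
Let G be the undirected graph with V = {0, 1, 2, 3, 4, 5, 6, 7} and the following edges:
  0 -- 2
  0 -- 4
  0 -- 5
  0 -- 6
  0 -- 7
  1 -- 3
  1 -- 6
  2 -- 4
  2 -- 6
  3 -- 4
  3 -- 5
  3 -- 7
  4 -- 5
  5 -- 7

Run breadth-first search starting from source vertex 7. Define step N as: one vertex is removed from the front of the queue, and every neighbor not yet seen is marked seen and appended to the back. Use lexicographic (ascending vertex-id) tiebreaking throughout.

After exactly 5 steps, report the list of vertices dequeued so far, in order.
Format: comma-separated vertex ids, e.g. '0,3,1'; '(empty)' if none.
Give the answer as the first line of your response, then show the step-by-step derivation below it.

7,0,3,5,2

step 1: dequeue 7; queue=[0,3,5]; order=7
step 2: dequeue 0; queue=[3,5,2,4,6]; order=7,0
step 3: dequeue 3; queue=[5,2,4,6,1]; order=7,0,3
step 4: dequeue 5; queue=[2,4,6,1]; order=7,0,3,5
step 5: dequeue 2; queue=[4,6,1]; order=7,0,3,5,2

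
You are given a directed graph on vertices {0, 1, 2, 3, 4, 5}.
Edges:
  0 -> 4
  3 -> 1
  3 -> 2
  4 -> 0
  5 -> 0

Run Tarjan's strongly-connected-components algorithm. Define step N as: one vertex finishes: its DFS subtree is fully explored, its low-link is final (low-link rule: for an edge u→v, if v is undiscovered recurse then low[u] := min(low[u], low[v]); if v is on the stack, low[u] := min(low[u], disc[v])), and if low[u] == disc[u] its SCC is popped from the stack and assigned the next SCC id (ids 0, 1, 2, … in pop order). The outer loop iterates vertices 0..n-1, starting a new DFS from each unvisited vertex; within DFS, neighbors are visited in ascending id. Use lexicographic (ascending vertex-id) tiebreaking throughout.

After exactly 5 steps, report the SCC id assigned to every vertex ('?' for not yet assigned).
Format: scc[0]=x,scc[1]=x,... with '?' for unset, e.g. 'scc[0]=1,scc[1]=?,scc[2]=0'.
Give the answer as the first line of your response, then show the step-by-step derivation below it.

scc[0]=0,scc[1]=1,scc[2]=2,scc[3]=3,scc[4]=0,scc[5]=?

step 1: low=(low[0]=0,low[1]=?,low[2]=?,low[3]=?,low[4]=0,low[5]=?); scc=(scc[0]=?,scc[1]=?,scc[2]=?,scc[3]=?,scc[4]=?,scc[5]=?)
step 2: low=(low[0]=0,low[1]=?,low[2]=?,low[3]=?,low[4]=0,low[5]=?); scc=(scc[0]=0,scc[1]=?,scc[2]=?,scc[3]=?,scc[4]=0,scc[5]=?)
step 3: low=(low[0]=0,low[1]=2,low[2]=?,low[3]=?,low[4]=0,low[5]=?); scc=(scc[0]=0,scc[1]=1,scc[2]=?,scc[3]=?,scc[4]=0,scc[5]=?)
step 4: low=(low[0]=0,low[1]=2,low[2]=3,low[3]=?,low[4]=0,low[5]=?); scc=(scc[0]=0,scc[1]=1,scc[2]=2,scc[3]=?,scc[4]=0,scc[5]=?)
step 5: low=(low[0]=0,low[1]=2,low[2]=3,low[3]=4,low[4]=0,low[5]=?); scc=(scc[0]=0,scc[1]=1,scc[2]=2,scc[3]=3,scc[4]=0,scc[5]=?)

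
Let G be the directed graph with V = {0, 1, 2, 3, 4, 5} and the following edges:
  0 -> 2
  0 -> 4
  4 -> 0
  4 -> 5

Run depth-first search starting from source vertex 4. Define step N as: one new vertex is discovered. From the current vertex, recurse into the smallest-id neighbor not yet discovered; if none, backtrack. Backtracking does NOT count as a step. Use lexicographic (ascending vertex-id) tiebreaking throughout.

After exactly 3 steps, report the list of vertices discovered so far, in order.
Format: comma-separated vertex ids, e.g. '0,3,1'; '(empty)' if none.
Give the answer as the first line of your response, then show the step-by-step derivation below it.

4,0,2

step 1: discover 4; path=4; order=4
step 2: discover 0; path=4>0; order=4,0
step 3: discover 2; path=4>0>2; order=4,0,2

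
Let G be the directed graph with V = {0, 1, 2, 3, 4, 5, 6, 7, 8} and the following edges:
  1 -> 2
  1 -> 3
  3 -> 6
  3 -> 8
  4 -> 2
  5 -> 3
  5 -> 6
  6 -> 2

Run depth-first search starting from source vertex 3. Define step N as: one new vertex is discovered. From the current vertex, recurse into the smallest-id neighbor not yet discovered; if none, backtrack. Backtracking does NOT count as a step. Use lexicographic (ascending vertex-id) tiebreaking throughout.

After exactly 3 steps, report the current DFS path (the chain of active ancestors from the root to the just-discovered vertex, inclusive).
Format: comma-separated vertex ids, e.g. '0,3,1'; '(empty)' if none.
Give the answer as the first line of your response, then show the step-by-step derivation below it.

3,6,2

step 1: discover 3; path=3; order=3
step 2: discover 6; path=3>6; order=3,6
step 3: discover 2; path=3>6>2; order=3,6,2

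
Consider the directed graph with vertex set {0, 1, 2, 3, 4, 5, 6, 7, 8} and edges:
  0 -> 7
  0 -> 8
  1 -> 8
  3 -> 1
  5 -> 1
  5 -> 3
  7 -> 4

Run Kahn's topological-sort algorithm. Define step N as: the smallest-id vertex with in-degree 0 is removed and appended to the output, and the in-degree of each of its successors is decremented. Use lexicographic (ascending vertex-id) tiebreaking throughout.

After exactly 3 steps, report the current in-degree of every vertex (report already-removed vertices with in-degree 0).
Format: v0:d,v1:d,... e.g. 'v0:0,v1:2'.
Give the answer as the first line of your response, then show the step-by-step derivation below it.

v0:0,v1:1,v2:0,v3:0,v4:1,v5:0,v6:0,v7:0,v8:1

step 1: output 0; order=[0]; indeg=(0,2,0,1,1,0,0,0,1)
step 2: output 2; order=[0,2]; indeg=(0,2,0,1,1,0,0,0,1)
step 3: output 5; order=[0,2,5]; indeg=(0,1,0,0,1,0,0,0,1)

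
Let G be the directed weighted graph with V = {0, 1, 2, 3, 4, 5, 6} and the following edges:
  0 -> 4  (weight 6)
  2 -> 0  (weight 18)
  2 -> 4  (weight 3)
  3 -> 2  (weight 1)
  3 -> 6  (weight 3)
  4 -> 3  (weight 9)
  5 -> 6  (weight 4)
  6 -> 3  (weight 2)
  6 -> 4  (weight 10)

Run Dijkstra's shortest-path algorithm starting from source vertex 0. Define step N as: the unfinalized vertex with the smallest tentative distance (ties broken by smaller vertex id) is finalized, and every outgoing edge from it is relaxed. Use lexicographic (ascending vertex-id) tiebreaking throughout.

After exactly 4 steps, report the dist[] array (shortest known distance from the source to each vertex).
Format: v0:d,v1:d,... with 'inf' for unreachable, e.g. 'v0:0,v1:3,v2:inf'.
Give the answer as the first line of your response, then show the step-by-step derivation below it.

v0:0,v1:inf,v2:16,v3:15,v4:6,v5:inf,v6:18

step 1: dist = v0:0,v1:inf,v2:inf,v3:inf,v4:6,v5:inf,v6:inf
step 2: dist = v0:0,v1:inf,v2:inf,v3:15,v4:6,v5:inf,v6:inf
step 3: dist = v0:0,v1:inf,v2:16,v3:15,v4:6,v5:inf,v6:18
step 4: dist = v0:0,v1:inf,v2:16,v3:15,v4:6,v5:inf,v6:18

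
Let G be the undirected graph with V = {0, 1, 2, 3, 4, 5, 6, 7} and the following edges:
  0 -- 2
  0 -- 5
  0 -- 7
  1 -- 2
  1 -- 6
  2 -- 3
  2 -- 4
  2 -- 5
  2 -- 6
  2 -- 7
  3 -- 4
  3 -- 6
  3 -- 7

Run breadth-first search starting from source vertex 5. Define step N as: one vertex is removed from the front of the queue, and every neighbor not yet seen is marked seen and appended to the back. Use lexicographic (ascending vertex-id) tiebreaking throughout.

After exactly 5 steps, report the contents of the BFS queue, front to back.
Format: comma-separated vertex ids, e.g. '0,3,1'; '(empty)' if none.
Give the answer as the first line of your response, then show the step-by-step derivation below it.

3,4,6

step 1: dequeue 5; queue=[0,2]; order=5
step 2: dequeue 0; queue=[2,7]; order=5,0
step 3: dequeue 2; queue=[7,1,3,4,6]; order=5,0,2
step 4: dequeue 7; queue=[1,3,4,6]; order=5,0,2,7
step 5: dequeue 1; queue=[3,4,6]; order=5,0,2,7,1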